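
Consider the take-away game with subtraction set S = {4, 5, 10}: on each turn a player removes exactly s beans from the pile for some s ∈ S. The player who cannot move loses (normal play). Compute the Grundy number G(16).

n :  0  1  2  3  4  5  6  7  8  9 10 11 12 13 14 15 16
G :  0  0  0  0  1  1  1  1  2  0  2  2  3  1  3  0  0

0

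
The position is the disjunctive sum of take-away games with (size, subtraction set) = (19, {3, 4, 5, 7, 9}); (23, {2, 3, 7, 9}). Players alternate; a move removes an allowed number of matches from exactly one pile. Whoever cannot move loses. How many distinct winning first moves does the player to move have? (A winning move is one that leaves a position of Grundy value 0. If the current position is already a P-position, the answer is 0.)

4

Pile A, S = {3, 4, 5, 7, 9}:
n :  0  1  2  3  4  5  6  7  8  9 10 11 12 13 14 15 16 17 18 19
G :  0  0  0  1  1  1  2  2  2  3  3  3  0  0  0  1  1  1  2  2
G_A(19) = 2.
Pile B, S = {2, 3, 7, 9}:
G(0) = 0
G(1) = mex{} = 0
G(2) = mex{0} = 1
G(3) = mex{0,0} = 1
G(4) = mex{1,0} = 2
G(5) = mex{1,1} = 0
G(6) = mex{2,1} = 0
G(7) = mex{0,2,0} = 1
G(8) = mex{0,0,0} = 1
G(9) = mex{1,0,1,0} = 2
G(10) = mex{1,1,1,0} = 2
G(11) = mex{2,1,2,1} = 0
G(12) = mex{2,2,0,1} = 3
G(13) = mex{0,2,0,2} = 1
G(14) = mex{3,0,1,0} = 2
G(15) = mex{1,3,1,0} = 2
G(16) = mex{2,1,2,1} = 0
G(17) = mex{2,2,2,1} = 0
G(18) = mex{0,2,0,2} = 1
G(19) = mex{0,0,3,2} = 1
G(20) = mex{1,0,1,0} = 2
G(21) = mex{1,1,2,3} = 0
G(22) = mex{2,1,2,1} = 0
G(23) = mex{0,2,0,2} = 1
G_B(23) = 1.
Combined Grundy value = 2 ⊕ 1 = 3.
A winning move leaves total XOR = 0, i.e. changes one component's Grundy value g to g ⊕ X where X is the current total.
Pile A: need g' = 2⊕3 = 1. Options: 19−3→G=1, 19−4→G=1, 19−5→G=0, 19−7→G=0, 19−9→G=3. Hits: 2.
Pile B: need g' = 1⊕3 = 2. Options: 23−2→G=0, 23−3→G=2, 23−7→G=0, 23−9→G=2. Hits: 2.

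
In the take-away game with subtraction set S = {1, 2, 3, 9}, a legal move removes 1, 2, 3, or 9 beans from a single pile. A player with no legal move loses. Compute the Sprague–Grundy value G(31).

3

n :  0  1  2  3  4  5  6  7  8  9 10 11 12 13 14 15 16 17 18 19 20 21 22 23 24 25 26 27 28 29 30 31
G :  0  1  2  3  0  1  2  3  0  1  2  3  0  1  2  3  0  1  2  3  0  1  2  3  0  1  2  3  0  1  2  3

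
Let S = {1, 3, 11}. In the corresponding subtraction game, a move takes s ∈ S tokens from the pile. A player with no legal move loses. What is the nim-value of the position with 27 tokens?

1

n :  0  1  2  3  4  5  6  7  8  9 10 11 12 13 14 15 16 17 18 19 20 21 22 23 24 25 26 27
G :  0  1  0  1  0  1  0  1  0  1  0  1  0  1  0  1  0  1  0  1  0  1  0  1  0  1  0  1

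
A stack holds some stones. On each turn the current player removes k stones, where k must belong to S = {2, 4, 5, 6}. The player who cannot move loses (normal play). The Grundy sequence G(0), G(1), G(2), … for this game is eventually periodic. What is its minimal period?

8

n :  0  1  2  3  4  5  6  7  8  9 10 11 12 13 14 15 16 17
G :  0  0  1  1  2  2  3  3  0  0  1  1  2  2  3  3  0  0
G(n+8) = G(n) holds for n = 0,…,5 (a full window of length max(S) = 6), so the sequence is purely periodic with period 8.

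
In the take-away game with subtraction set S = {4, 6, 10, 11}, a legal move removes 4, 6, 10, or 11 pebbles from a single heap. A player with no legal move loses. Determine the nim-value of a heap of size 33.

n :  0  1  2  3  4  5  6  7  8  9 10 11 12 13 14 15 16 17 18 19 20 21 22 23 24 25 26 27 28 29 30 31 32 33
G :  0  0  0  0  1  1  1  1  2  2  2  2  3  3  3  0  0  0  0  1  1  1  1  2  2  2  2  3  3  3  0  0  0  0

0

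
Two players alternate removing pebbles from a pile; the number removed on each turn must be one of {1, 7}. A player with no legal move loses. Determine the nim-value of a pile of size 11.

1

G(0) = 0
G(1) = mex{0} = 1
G(2) = mex{1} = 0
G(3) = mex{0} = 1
G(4) = mex{1} = 0
G(5) = mex{0} = 1
G(6) = mex{1} = 0
G(7) = mex{0,0} = 1
G(8) = mex{1,1} = 0
G(9) = mex{0,0} = 1
G(10) = mex{1,1} = 0
G(11) = mex{0,0} = 1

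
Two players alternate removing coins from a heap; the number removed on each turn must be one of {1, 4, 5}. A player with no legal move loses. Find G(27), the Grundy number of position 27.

1

n :  0  1  2  3  4  5  6  7  8  9 10 11 12 13 14 15 16 17 18 19 20 21 22 23 24 25 26 27
G :  0  1  0  1  2  3  2  3  0  1  0  1  2  3  2  3  0  1  0  1  2  3  2  3  0  1  0  1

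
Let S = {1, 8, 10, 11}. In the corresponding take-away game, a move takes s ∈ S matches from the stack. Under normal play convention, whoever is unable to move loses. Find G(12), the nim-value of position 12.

G(0) = 0
G(1) = mex{0} = 1
G(2) = mex{1} = 0
G(3) = mex{0} = 1
G(4) = mex{1} = 0
G(5) = mex{0} = 1
G(6) = mex{1} = 0
G(7) = mex{0} = 1
G(8) = mex{1,0} = 2
G(9) = mex{2,1} = 0
G(10) = mex{0,0,0} = 1
G(11) = mex{1,1,1,0} = 2
G(12) = mex{2,0,0,1} = 3

3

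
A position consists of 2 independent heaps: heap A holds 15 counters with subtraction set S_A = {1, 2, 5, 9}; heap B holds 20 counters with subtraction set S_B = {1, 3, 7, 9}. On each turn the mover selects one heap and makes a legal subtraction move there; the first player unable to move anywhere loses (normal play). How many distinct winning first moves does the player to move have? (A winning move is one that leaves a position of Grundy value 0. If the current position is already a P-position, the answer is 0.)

Heap A, S = {1, 2, 5, 9}:
G(0) = 0
G(1) = mex{0} = 1
G(2) = mex{1,0} = 2
G(3) = mex{2,1} = 0
G(4) = mex{0,2} = 1
G(5) = mex{1,0,0} = 2
G(6) = mex{2,1,1} = 0
G(7) = mex{0,2,2} = 1
G(8) = mex{1,0,0} = 2
G(9) = mex{2,1,1,0} = 3
G(10) = mex{3,2,2,1} = 0
G(11) = mex{0,3,0,2} = 1
G(12) = mex{1,0,1,0} = 2
G(13) = mex{2,1,2,1} = 0
G(14) = mex{0,2,3,2} = 1
G(15) = mex{1,0,0,0} = 2
G_A(15) = 2.
Heap B, S = {1, 3, 7, 9}:
G(0) = 0
G(1) = mex{0} = 1
G(2) = mex{1} = 0
G(3) = mex{0,0} = 1
G(4) = mex{1,1} = 0
G(5) = mex{0,0} = 1
G(6) = mex{1,1} = 0
G(7) = mex{0,0,0} = 1
G(8) = mex{1,1,1} = 0
G(9) = mex{0,0,0,0} = 1
G(10) = mex{1,1,1,1} = 0
G(11) = mex{0,0,0,0} = 1
G(12) = mex{1,1,1,1} = 0
G(13) = mex{0,0,0,0} = 1
G(14) = mex{1,1,1,1} = 0
G(15) = mex{0,0,0,0} = 1
G(16) = mex{1,1,1,1} = 0
G(17) = mex{0,0,0,0} = 1
G(18) = mex{1,1,1,1} = 0
G(19) = mex{0,0,0,0} = 1
G(20) = mex{1,1,1,1} = 0
G_B(20) = 0.
Combined Grundy value = 2 ⊕ 0 = 2.
A winning move leaves total XOR = 0, i.e. changes one component's Grundy value g to g ⊕ X where X is the current total.
Heap A: need g' = 2⊕2 = 0. Options: 15−1→G=1, 15−2→G=0, 15−5→G=0, 15−9→G=0. Hits: 3.
Heap B: need g' = 0⊕2 = 2. Options: 20−1→G=1, 20−3→G=1, 20−7→G=1, 20−9→G=1. Hits: 0.

3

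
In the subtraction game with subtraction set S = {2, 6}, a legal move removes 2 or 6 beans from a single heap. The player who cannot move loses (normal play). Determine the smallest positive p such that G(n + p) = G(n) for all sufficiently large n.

n :  0  1  2  3  4  5  6  7  8  9 10 11 12 13 14
G :  0  0  1  1  0  0  1  1  0  0  1  1  0  0  1
G(n+4) = G(n) holds for n = 0,…,5 (a full window of length max(S) = 6), so the sequence is purely periodic with period 4.

4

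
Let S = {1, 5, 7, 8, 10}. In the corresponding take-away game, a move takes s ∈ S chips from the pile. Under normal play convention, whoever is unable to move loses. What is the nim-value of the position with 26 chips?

n :  0  1  2  3  4  5  6  7  8  9 10 11 12 13 14 15 16 17 18 19 20 21 22 23 24 25 26
G :  0  1  0  1  0  1  0  1  2  3  2  3  2  3  2  0  1  0  1  0  1  0  1  2  3  2  3

3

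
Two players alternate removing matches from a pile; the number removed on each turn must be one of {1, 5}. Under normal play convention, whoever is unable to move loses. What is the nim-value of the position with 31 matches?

1

n :  0  1  2  3  4  5  6  7  8  9 10 11 12 13 14 15 16 17 18 19 20 21 22 23 24 25 26 27 28 29 30 31
G :  0  1  0  1  0  1  0  1  0  1  0  1  0  1  0  1  0  1  0  1  0  1  0  1  0  1  0  1  0  1  0  1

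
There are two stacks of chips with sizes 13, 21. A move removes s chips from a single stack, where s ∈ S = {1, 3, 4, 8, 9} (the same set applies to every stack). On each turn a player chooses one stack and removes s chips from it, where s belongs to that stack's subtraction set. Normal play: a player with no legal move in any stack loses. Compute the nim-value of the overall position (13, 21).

All stacks use S = {1, 3, 4, 8, 9}:
G(0) = 0
G(1) = mex{0} = 1
G(2) = mex{1} = 0
G(3) = mex{0,0} = 1
G(4) = mex{1,1,0} = 2
G(5) = mex{2,0,1} = 3
G(6) = mex{3,1,0} = 2
G(7) = mex{2,2,1} = 0
G(8) = mex{0,3,2,0} = 1
G(9) = mex{1,2,3,1,0} = 4
G(10) = mex{4,0,2,0,1} = 3
G(11) = mex{3,1,0,1,0} = 2
G(12) = mex{2,4,1,2,1} = 0
G(13) = mex{0,3,4,3,2} = 1
G(14) = mex{1,2,3,2,3} = 0
G(15) = mex{0,0,2,0,2} = 1
G(16) = mex{1,1,0,1,0} = 2
G(17) = mex{2,0,1,4,1} = 3
G(18) = mex{3,1,0,3,4} = 2
G(19) = mex{2,2,1,2,3} = 0
G(20) = mex{0,3,2,0,2} = 1
G(21) = mex{1,2,3,1,0} = 4
Stack A: G(13) = 1.
Stack B: G(21) = 4.
Combined Grundy value = 1 ⊕ 4 = 5.

5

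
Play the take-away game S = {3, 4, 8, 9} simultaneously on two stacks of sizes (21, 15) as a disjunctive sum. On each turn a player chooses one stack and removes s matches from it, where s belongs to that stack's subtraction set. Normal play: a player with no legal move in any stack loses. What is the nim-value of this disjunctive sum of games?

2

All stacks use S = {3, 4, 8, 9}:
n :  0  1  2  3  4  5  6  7  8  9 10 11 12 13 14 15 16 17 18 19 20 21
G :  0  0  0  1  1  1  2  0  2  3  1  3  0  0  0  1  1  1  2  0  2  3
Stack A: G(21) = 3.
Stack B: G(15) = 1.
Combined Grundy value = 3 ⊕ 1 = 2.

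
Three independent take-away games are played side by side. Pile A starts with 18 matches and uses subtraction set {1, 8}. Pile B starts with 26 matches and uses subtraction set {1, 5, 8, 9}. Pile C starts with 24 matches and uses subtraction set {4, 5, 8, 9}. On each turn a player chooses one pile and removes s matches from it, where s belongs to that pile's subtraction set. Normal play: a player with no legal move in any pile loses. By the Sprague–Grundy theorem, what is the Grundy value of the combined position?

0

Pile A, S = {1, 8}:
n :  0  1  2  3  4  5  6  7  8  9 10 11 12 13 14 15 16 17 18
G :  0  1  0  1  0  1  0  1  2  0  1  0  1  0  1  0  1  2  0
G_A(18) = 0.
Pile B, S = {1, 5, 8, 9}:
G(0) = 0
G(1) = mex{0} = 1
G(2) = mex{1} = 0
G(3) = mex{0} = 1
G(4) = mex{1} = 0
G(5) = mex{0,0} = 1
G(6) = mex{1,1} = 0
G(7) = mex{0,0} = 1
G(8) = mex{1,1,0} = 2
G(9) = mex{2,0,1,0} = 3
G(10) = mex{3,1,0,1} = 2
G(11) = mex{2,0,1,0} = 3
G(12) = mex{3,1,0,1} = 2
G(13) = mex{2,2,1,0} = 3
G(14) = mex{3,3,0,1} = 2
G(15) = mex{2,2,1,0} = 3
G(16) = mex{3,3,2,1} = 0
G(17) = mex{0,2,3,2} = 1
G(18) = mex{1,3,2,3} = 0
G(19) = mex{0,2,3,2} = 1
G(20) = mex{1,3,2,3} = 0
G(21) = mex{0,0,3,2} = 1
G(22) = mex{1,1,2,3} = 0
G(23) = mex{0,0,3,2} = 1
G(24) = mex{1,1,0,3} = 2
G(25) = mex{2,0,1,0} = 3
G(26) = mex{3,1,0,1} = 2
G_B(26) = 2.
Pile C, S = {4, 5, 8, 9}:
n :  0  1  2  3  4  5  6  7  8  9 10 11 12 13 14 15 16 17 18 19 20 21 22 23 24
G :  0  0  0  0  1  1  1  1  2  2  2  2  3  0  0  0  0  1  1  1  1  2  2  2  2
G_C(24) = 2.
Combined Grundy value = 0 ⊕ 2 ⊕ 2 = 0.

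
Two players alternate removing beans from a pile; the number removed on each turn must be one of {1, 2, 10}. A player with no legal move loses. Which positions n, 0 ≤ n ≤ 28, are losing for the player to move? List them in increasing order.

n :  0  1  2  3  4  5  6  7  8  9 10 11 12 13 14 15 16 17 18 19 20 21 22 23 24 25 26 27 28
G :  0  1  2  0  1  2  0  1  2  0  1  2  0  1  2  0  1  2  0  1  2  0  1  2  0  1  2  0  1
P-positions are exactly the n with G(n) = 0.

0, 3, 6, 9, 12, 15, 18, 21, 24, 27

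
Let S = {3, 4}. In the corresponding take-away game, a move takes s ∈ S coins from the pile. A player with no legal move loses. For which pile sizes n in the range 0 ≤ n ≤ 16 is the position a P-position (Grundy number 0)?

G(0) = 0
G(1) = mex{} = 0
G(2) = mex{} = 0
G(3) = mex{0} = 1
G(4) = mex{0,0} = 1
G(5) = mex{0,0} = 1
G(6) = mex{1,0} = 2
G(7) = mex{1,1} = 0
G(8) = mex{1,1} = 0
G(9) = mex{2,1} = 0
G(10) = mex{0,2} = 1
G(11) = mex{0,0} = 1
G(12) = mex{0,0} = 1
G(13) = mex{1,0} = 2
G(14) = mex{1,1} = 0
G(15) = mex{1,1} = 0
G(16) = mex{2,1} = 0
P-positions are exactly the n with G(n) = 0.

0, 1, 2, 7, 8, 9, 14, 15, 16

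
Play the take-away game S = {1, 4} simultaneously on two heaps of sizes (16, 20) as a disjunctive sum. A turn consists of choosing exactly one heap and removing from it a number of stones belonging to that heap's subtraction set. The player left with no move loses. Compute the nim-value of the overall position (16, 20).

1

All heaps use S = {1, 4}:
G(0) = 0
G(1) = mex{0} = 1
G(2) = mex{1} = 0
G(3) = mex{0} = 1
G(4) = mex{1,0} = 2
G(5) = mex{2,1} = 0
G(6) = mex{0,0} = 1
G(7) = mex{1,1} = 0
G(8) = mex{0,2} = 1
G(9) = mex{1,0} = 2
G(10) = mex{2,1} = 0
G(11) = mex{0,0} = 1
G(12) = mex{1,1} = 0
G(13) = mex{0,2} = 1
G(14) = mex{1,0} = 2
G(15) = mex{2,1} = 0
G(16) = mex{0,0} = 1
G(17) = mex{1,1} = 0
G(18) = mex{0,2} = 1
G(19) = mex{1,0} = 2
G(20) = mex{2,1} = 0
Heap A: G(16) = 1.
Heap B: G(20) = 0.
Combined Grundy value = 1 ⊕ 0 = 1.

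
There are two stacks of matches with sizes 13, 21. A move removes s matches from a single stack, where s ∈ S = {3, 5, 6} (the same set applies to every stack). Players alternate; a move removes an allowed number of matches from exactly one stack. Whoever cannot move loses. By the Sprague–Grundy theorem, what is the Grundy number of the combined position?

All stacks use S = {3, 5, 6}:
n :  0  1  2  3  4  5  6  7  8  9 10 11 12 13 14 15 16 17 18 19 20 21
G :  0  0  0  1  1  1  2  2  2  0  0  0  1  1  1  2  2  2  0  0  0  1
Stack A: G(13) = 1.
Stack B: G(21) = 1.
Combined Grundy value = 1 ⊕ 1 = 0.

0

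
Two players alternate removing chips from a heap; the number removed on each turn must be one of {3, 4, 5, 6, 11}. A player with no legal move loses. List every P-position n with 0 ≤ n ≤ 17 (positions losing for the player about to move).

G(0) = 0
G(1) = mex{} = 0
G(2) = mex{} = 0
G(3) = mex{0} = 1
G(4) = mex{0,0} = 1
G(5) = mex{0,0,0} = 1
G(6) = mex{1,0,0,0} = 2
G(7) = mex{1,1,0,0} = 2
G(8) = mex{1,1,1,0} = 2
G(9) = mex{2,1,1,1} = 0
G(10) = mex{2,2,1,1} = 0
G(11) = mex{2,2,2,1,0} = 3
G(12) = mex{0,2,2,2,0} = 1
G(13) = mex{0,0,2,2,0} = 1
G(14) = mex{3,0,0,2,1} = 4
G(15) = mex{1,3,0,0,1} = 2
G(16) = mex{1,1,3,0,1} = 2
G(17) = mex{4,1,1,3,2} = 0
P-positions are exactly the n with G(n) = 0.

0, 1, 2, 9, 10, 17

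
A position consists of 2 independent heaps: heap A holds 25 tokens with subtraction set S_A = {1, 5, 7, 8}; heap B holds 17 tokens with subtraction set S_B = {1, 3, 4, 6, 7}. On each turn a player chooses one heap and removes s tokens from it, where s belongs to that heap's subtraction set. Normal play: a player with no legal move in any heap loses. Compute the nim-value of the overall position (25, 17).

Heap A, S = {1, 5, 7, 8}:
G(0) = 0
G(1) = mex{0} = 1
G(2) = mex{1} = 0
G(3) = mex{0} = 1
G(4) = mex{1} = 0
G(5) = mex{0,0} = 1
G(6) = mex{1,1} = 0
G(7) = mex{0,0,0} = 1
G(8) = mex{1,1,1,0} = 2
G(9) = mex{2,0,0,1} = 3
G(10) = mex{3,1,1,0} = 2
G(11) = mex{2,0,0,1} = 3
G(12) = mex{3,1,1,0} = 2
G(13) = mex{2,2,0,1} = 3
G(14) = mex{3,3,1,0} = 2
G(15) = mex{2,2,2,1} = 0
G(16) = mex{0,3,3,2} = 1
G(17) = mex{1,2,2,3} = 0
G(18) = mex{0,3,3,2} = 1
G(19) = mex{1,2,2,3} = 0
G(20) = mex{0,0,3,2} = 1
G(21) = mex{1,1,2,3} = 0
G(22) = mex{0,0,0,2} = 1
G(23) = mex{1,1,1,0} = 2
G(24) = mex{2,0,0,1} = 3
G(25) = mex{3,1,1,0} = 2
G_A(25) = 2.
Heap B, S = {1, 3, 4, 6, 7}:
n :  0  1  2  3  4  5  6  7  8  9 10 11 12 13 14 15 16 17
G :  0  1  0  1  2  3  2  3  4  5  0  1  0  1  2  3  2  3
G_B(17) = 3.
Combined Grundy value = 2 ⊕ 3 = 1.

1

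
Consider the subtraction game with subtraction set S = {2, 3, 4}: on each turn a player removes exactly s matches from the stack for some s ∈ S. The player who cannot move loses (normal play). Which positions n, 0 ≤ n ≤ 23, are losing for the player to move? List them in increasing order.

0, 1, 6, 7, 12, 13, 18, 19

n :  0  1  2  3  4  5  6  7  8  9 10 11 12 13 14 15 16 17 18 19 20 21 22 23
G :  0  0  1  1  2  2  0  0  1  1  2  2  0  0  1  1  2  2  0  0  1  1  2  2
P-positions are exactly the n with G(n) = 0.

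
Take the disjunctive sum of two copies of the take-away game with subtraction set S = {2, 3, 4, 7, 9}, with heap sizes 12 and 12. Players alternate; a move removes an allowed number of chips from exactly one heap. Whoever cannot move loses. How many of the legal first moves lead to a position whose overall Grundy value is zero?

All heaps use S = {2, 3, 4, 7, 9}:
G(0) = 0
G(1) = mex{} = 0
G(2) = mex{0} = 1
G(3) = mex{0,0} = 1
G(4) = mex{1,0,0} = 2
G(5) = mex{1,1,0} = 2
G(6) = mex{2,1,1} = 0
G(7) = mex{2,2,1,0} = 3
G(8) = mex{0,2,2,0} = 1
G(9) = mex{3,0,2,1,0} = 4
G(10) = mex{1,3,0,1,0} = 2
G(11) = mex{4,1,3,2,1} = 0
G(12) = mex{2,4,1,2,1} = 0
Heap A: G(12) = 0.
Heap B: G(12) = 0.
Combined Grundy value = 0 ⊕ 0 = 0.
A winning move leaves total XOR = 0, i.e. changes one component's Grundy value g to g ⊕ X where X is the current total.
Heap A: target g' = 0⊕0 = 0, but every legal move changes the Grundy value (mex property), so 0 moves.
Heap B: target g' = 0⊕0 = 0, but every legal move changes the Grundy value (mex property), so 0 moves.

0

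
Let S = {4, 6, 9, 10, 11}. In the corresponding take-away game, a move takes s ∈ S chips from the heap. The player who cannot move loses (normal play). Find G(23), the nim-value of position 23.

G(0) = 0
G(1) = mex{} = 0
G(2) = mex{} = 0
G(3) = mex{} = 0
G(4) = mex{0} = 1
G(5) = mex{0} = 1
G(6) = mex{0,0} = 1
G(7) = mex{0,0} = 1
G(8) = mex{1,0} = 2
G(9) = mex{1,0,0} = 2
G(10) = mex{1,1,0,0} = 2
G(11) = mex{1,1,0,0,0} = 2
G(12) = mex{2,1,0,0,0} = 3
G(13) = mex{2,1,1,0,0} = 3
G(14) = mex{2,2,1,1,0} = 3
G(15) = mex{2,2,1,1,1} = 0
G(16) = mex{3,2,1,1,1} = 0
G(17) = mex{3,2,2,1,1} = 0
G(18) = mex{3,3,2,2,1} = 0
G(19) = mex{0,3,2,2,2} = 1
G(20) = mex{0,3,2,2,2} = 1
G(21) = mex{0,0,3,2,2} = 1
G(22) = mex{0,0,3,3,2} = 1
G(23) = mex{1,0,3,3,3} = 2

2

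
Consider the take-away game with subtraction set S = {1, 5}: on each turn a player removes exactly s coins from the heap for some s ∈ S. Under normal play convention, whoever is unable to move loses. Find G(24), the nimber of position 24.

G(0) = 0
G(1) = mex{0} = 1
G(2) = mex{1} = 0
G(3) = mex{0} = 1
G(4) = mex{1} = 0
G(5) = mex{0,0} = 1
G(6) = mex{1,1} = 0
G(7) = mex{0,0} = 1
G(8) = mex{1,1} = 0
G(9) = mex{0,0} = 1
G(10) = mex{1,1} = 0
G(11) = mex{0,0} = 1
G(12) = mex{1,1} = 0
G(13) = mex{0,0} = 1
G(14) = mex{1,1} = 0
G(15) = mex{0,0} = 1
G(16) = mex{1,1} = 0
G(17) = mex{0,0} = 1
G(18) = mex{1,1} = 0
G(19) = mex{0,0} = 1
G(20) = mex{1,1} = 0
G(21) = mex{0,0} = 1
G(22) = mex{1,1} = 0
G(23) = mex{0,0} = 1
G(24) = mex{1,1} = 0

0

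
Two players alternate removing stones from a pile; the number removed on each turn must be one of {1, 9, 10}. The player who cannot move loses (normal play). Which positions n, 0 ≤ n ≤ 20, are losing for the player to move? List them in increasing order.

G(0) = 0
G(1) = mex{0} = 1
G(2) = mex{1} = 0
G(3) = mex{0} = 1
G(4) = mex{1} = 0
G(5) = mex{0} = 1
G(6) = mex{1} = 0
G(7) = mex{0} = 1
G(8) = mex{1} = 0
G(9) = mex{0,0} = 1
G(10) = mex{1,1,0} = 2
G(11) = mex{2,0,1} = 3
G(12) = mex{3,1,0} = 2
G(13) = mex{2,0,1} = 3
G(14) = mex{3,1,0} = 2
G(15) = mex{2,0,1} = 3
G(16) = mex{3,1,0} = 2
G(17) = mex{2,0,1} = 3
G(18) = mex{3,1,0} = 2
G(19) = mex{2,2,1} = 0
G(20) = mex{0,3,2} = 1
P-positions are exactly the n with G(n) = 0.

0, 2, 4, 6, 8, 19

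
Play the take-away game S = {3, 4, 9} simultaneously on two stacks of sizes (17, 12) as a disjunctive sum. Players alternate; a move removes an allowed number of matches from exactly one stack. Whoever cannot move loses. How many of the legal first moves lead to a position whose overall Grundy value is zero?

All stacks use S = {3, 4, 9}:
G(0) = 0
G(1) = mex{} = 0
G(2) = mex{} = 0
G(3) = mex{0} = 1
G(4) = mex{0,0} = 1
G(5) = mex{0,0} = 1
G(6) = mex{1,0} = 2
G(7) = mex{1,1} = 0
G(8) = mex{1,1} = 0
G(9) = mex{2,1,0} = 3
G(10) = mex{0,2,0} = 1
G(11) = mex{0,0,0} = 1
G(12) = mex{3,0,1} = 2
G(13) = mex{1,3,1} = 0
G(14) = mex{1,1,1} = 0
G(15) = mex{2,1,2} = 0
G(16) = mex{0,2,0} = 1
G(17) = mex{0,0,0} = 1
Stack A: G(17) = 1.
Stack B: G(12) = 2.
Combined Grundy value = 1 ⊕ 2 = 3.
A winning move leaves total XOR = 0, i.e. changes one component's Grundy value g to g ⊕ X where X is the current total.
Stack A: need g' = 1⊕3 = 2. Options: 17−3→G=0, 17−4→G=0, 17−9→G=0. Hits: 0.
Stack B: need g' = 2⊕3 = 1. Options: 12−3→G=3, 12−4→G=0, 12−9→G=1. Hits: 1.

1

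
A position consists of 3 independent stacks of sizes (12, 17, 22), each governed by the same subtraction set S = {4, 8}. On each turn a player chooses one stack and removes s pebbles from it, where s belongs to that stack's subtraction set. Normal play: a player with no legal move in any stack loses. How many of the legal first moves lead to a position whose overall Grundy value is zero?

All stacks use S = {4, 8}:
n :  0  1  2  3  4  5  6  7  8  9 10 11 12 13 14 15 16 17 18 19 20 21 22
G :  0  0  0  0  1  1  1  1  2  2  2  2  0  0  0  0  1  1  1  1  2  2  2
Stack A: G(12) = 0.
Stack B: G(17) = 1.
Stack C: G(22) = 2.
Combined Grundy value = 0 ⊕ 1 ⊕ 2 = 3.
A winning move leaves total XOR = 0, i.e. changes one component's Grundy value g to g ⊕ X where X is the current total.
Stack A: need g' = 0⊕3 = 3. Options: 12−4→G=2, 12−8→G=1. Hits: 0.
Stack B: need g' = 1⊕3 = 2. Options: 17−4→G=0, 17−8→G=2. Hits: 1.
Stack C: need g' = 2⊕3 = 1. Options: 22−4→G=1, 22−8→G=0. Hits: 1.

2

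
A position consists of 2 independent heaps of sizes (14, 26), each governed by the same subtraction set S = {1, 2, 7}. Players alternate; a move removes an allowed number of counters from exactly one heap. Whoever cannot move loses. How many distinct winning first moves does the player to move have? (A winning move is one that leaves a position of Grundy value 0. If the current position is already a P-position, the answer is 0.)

All heaps use S = {1, 2, 7}:
n :  0  1  2  3  4  5  6  7  8  9 10 11 12 13 14 15 16 17 18 19 20 21 22 23 24 25 26
G :  0  1  2  0  1  2  0  1  2  0  1  2  0  1  2  0  1  2  0  1  2  0  1  2  0  1  2
Heap A: G(14) = 2.
Heap B: G(26) = 2.
Combined Grundy value = 2 ⊕ 2 = 0.
A winning move leaves total XOR = 0, i.e. changes one component's Grundy value g to g ⊕ X where X is the current total.
Heap A: target g' = 2⊕0 = 2, but every legal move changes the Grundy value (mex property), so 0 moves.
Heap B: target g' = 2⊕0 = 2, but every legal move changes the Grundy value (mex property), so 0 moves.

0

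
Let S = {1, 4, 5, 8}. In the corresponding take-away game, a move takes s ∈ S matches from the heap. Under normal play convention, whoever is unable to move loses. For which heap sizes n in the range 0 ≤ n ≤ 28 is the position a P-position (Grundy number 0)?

n :  0  1  2  3  4  5  6  7  8  9 10 11 12 13 14 15 16 17 18 19 20 21 22 23 24 25 26 27 28
G :  0  1  0  1  2  3  2  3  4  0  1  0  1  2  3  2  3  4  0  1  0  1  2  3  2  3  4  0  1
P-positions are exactly the n with G(n) = 0.

0, 2, 9, 11, 18, 20, 27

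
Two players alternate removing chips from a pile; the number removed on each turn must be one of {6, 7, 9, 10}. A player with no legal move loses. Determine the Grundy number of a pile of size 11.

n :  0  1  2  3  4  5  6  7  8  9 10 11
G :  0  0  0  0  0  0  1  1  1  1  1  1

1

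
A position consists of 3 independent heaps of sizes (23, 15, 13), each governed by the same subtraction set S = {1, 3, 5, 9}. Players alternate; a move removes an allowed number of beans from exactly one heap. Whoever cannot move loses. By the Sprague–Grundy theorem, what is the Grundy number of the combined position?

All heaps use S = {1, 3, 5, 9}:
G(0) = 0
G(1) = mex{0} = 1
G(2) = mex{1} = 0
G(3) = mex{0,0} = 1
G(4) = mex{1,1} = 0
G(5) = mex{0,0,0} = 1
G(6) = mex{1,1,1} = 0
G(7) = mex{0,0,0} = 1
G(8) = mex{1,1,1} = 0
G(9) = mex{0,0,0,0} = 1
G(10) = mex{1,1,1,1} = 0
G(11) = mex{0,0,0,0} = 1
G(12) = mex{1,1,1,1} = 0
G(13) = mex{0,0,0,0} = 1
G(14) = mex{1,1,1,1} = 0
G(15) = mex{0,0,0,0} = 1
G(16) = mex{1,1,1,1} = 0
G(17) = mex{0,0,0,0} = 1
G(18) = mex{1,1,1,1} = 0
G(19) = mex{0,0,0,0} = 1
G(20) = mex{1,1,1,1} = 0
G(21) = mex{0,0,0,0} = 1
G(22) = mex{1,1,1,1} = 0
G(23) = mex{0,0,0,0} = 1
Heap A: G(23) = 1.
Heap B: G(15) = 1.
Heap C: G(13) = 1.
Combined Grundy value = 1 ⊕ 1 ⊕ 1 = 1.

1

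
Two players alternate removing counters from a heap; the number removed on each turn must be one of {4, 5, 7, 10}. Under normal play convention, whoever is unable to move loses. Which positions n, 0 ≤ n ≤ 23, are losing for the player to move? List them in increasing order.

0, 1, 2, 3, 14, 15, 16, 17

n :  0  1  2  3  4  5  6  7  8  9 10 11 12 13 14 15 16 17 18 19 20 21 22 23
G :  0  0  0  0  1  1  1  1  2  2  2  2  3  3  0  0  0  0  1  1  1  1  2  2
P-positions are exactly the n with G(n) = 0.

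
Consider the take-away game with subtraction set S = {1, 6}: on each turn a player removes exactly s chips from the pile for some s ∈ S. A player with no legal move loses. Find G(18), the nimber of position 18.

0

G(0) = 0
G(1) = mex{0} = 1
G(2) = mex{1} = 0
G(3) = mex{0} = 1
G(4) = mex{1} = 0
G(5) = mex{0} = 1
G(6) = mex{1,0} = 2
G(7) = mex{2,1} = 0
G(8) = mex{0,0} = 1
G(9) = mex{1,1} = 0
G(10) = mex{0,0} = 1
G(11) = mex{1,1} = 0
G(12) = mex{0,2} = 1
G(13) = mex{1,0} = 2
G(14) = mex{2,1} = 0
G(15) = mex{0,0} = 1
G(16) = mex{1,1} = 0
G(17) = mex{0,0} = 1
G(18) = mex{1,1} = 0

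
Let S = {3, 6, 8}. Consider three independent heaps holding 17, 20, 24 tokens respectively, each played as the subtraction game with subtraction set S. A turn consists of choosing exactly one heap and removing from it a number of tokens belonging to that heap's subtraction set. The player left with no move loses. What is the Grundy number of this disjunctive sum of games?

1

All heaps use S = {3, 6, 8}:
G(0) = 0
G(1) = mex{} = 0
G(2) = mex{} = 0
G(3) = mex{0} = 1
G(4) = mex{0} = 1
G(5) = mex{0} = 1
G(6) = mex{1,0} = 2
G(7) = mex{1,0} = 2
G(8) = mex{1,0,0} = 2
G(9) = mex{2,1,0} = 3
G(10) = mex{2,1,0} = 3
G(11) = mex{2,1,1} = 0
G(12) = mex{3,2,1} = 0
G(13) = mex{3,2,1} = 0
G(14) = mex{0,2,2} = 1
G(15) = mex{0,3,2} = 1
G(16) = mex{0,3,2} = 1
G(17) = mex{1,0,3} = 2
G(18) = mex{1,0,3} = 2
G(19) = mex{1,0,0} = 2
G(20) = mex{2,1,0} = 3
G(21) = mex{2,1,0} = 3
G(22) = mex{2,1,1} = 0
G(23) = mex{3,2,1} = 0
G(24) = mex{3,2,1} = 0
Heap A: G(17) = 2.
Heap B: G(20) = 3.
Heap C: G(24) = 0.
Combined Grundy value = 2 ⊕ 3 ⊕ 0 = 1.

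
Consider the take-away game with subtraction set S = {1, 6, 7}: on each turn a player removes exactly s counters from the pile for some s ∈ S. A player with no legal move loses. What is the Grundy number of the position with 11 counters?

G(0) = 0
G(1) = mex{0} = 1
G(2) = mex{1} = 0
G(3) = mex{0} = 1
G(4) = mex{1} = 0
G(5) = mex{0} = 1
G(6) = mex{1,0} = 2
G(7) = mex{2,1,0} = 3
G(8) = mex{3,0,1} = 2
G(9) = mex{2,1,0} = 3
G(10) = mex{3,0,1} = 2
G(11) = mex{2,1,0} = 3

3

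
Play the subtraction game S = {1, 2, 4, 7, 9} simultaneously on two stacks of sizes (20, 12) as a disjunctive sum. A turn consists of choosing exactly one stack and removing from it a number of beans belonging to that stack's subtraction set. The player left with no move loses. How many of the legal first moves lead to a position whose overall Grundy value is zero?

All stacks use S = {1, 2, 4, 7, 9}:
n :  0  1  2  3  4  5  6  7  8  9 10 11 12 13 14 15 16 17 18 19 20
G :  0  1  2  0  1  2  0  1  2  3  4  0  1  2  0  1  2  0  1  2  3
Stack A: G(20) = 3.
Stack B: G(12) = 1.
Combined Grundy value = 3 ⊕ 1 = 2.
A winning move leaves total XOR = 0, i.e. changes one component's Grundy value g to g ⊕ X where X is the current total.
Stack A: need g' = 3⊕2 = 1. Options: 20−1→G=2, 20−2→G=1, 20−4→G=2, 20−7→G=2, 20−9→G=0. Hits: 1.
Stack B: need g' = 1⊕2 = 3. Options: 12−1→G=0, 12−2→G=4, 12−4→G=2, 12−7→G=2, 12−9→G=0. Hits: 0.

1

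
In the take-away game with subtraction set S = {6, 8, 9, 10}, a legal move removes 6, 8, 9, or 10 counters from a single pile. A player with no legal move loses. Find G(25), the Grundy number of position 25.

1

G(0) = 0
G(1) = mex{} = 0
G(2) = mex{} = 0
G(3) = mex{} = 0
G(4) = mex{} = 0
G(5) = mex{} = 0
G(6) = mex{0} = 1
G(7) = mex{0} = 1
G(8) = mex{0,0} = 1
G(9) = mex{0,0,0} = 1
G(10) = mex{0,0,0,0} = 1
G(11) = mex{0,0,0,0} = 1
G(12) = mex{1,0,0,0} = 2
G(13) = mex{1,0,0,0} = 2
G(14) = mex{1,1,0,0} = 2
G(15) = mex{1,1,1,0} = 2
G(16) = mex{1,1,1,1} = 0
G(17) = mex{1,1,1,1} = 0
G(18) = mex{2,1,1,1} = 0
G(19) = mex{2,1,1,1} = 0
G(20) = mex{2,2,1,1} = 0
G(21) = mex{2,2,2,1} = 0
G(22) = mex{0,2,2,2} = 1
G(23) = mex{0,2,2,2} = 1
G(24) = mex{0,0,2,2} = 1
G(25) = mex{0,0,0,2} = 1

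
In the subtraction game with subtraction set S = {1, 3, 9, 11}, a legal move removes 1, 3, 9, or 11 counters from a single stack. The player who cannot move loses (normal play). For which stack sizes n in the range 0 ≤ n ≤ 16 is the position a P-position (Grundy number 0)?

G(0) = 0
G(1) = mex{0} = 1
G(2) = mex{1} = 0
G(3) = mex{0,0} = 1
G(4) = mex{1,1} = 0
G(5) = mex{0,0} = 1
G(6) = mex{1,1} = 0
G(7) = mex{0,0} = 1
G(8) = mex{1,1} = 0
G(9) = mex{0,0,0} = 1
G(10) = mex{1,1,1} = 0
G(11) = mex{0,0,0,0} = 1
G(12) = mex{1,1,1,1} = 0
G(13) = mex{0,0,0,0} = 1
G(14) = mex{1,1,1,1} = 0
G(15) = mex{0,0,0,0} = 1
G(16) = mex{1,1,1,1} = 0
P-positions are exactly the n with G(n) = 0.

0, 2, 4, 6, 8, 10, 12, 14, 16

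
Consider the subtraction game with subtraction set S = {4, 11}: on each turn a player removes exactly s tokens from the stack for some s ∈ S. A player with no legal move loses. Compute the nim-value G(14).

G(0) = 0
G(1) = mex{} = 0
G(2) = mex{} = 0
G(3) = mex{} = 0
G(4) = mex{0} = 1
G(5) = mex{0} = 1
G(6) = mex{0} = 1
G(7) = mex{0} = 1
G(8) = mex{1} = 0
G(9) = mex{1} = 0
G(10) = mex{1} = 0
G(11) = mex{1,0} = 2
G(12) = mex{0,0} = 1
G(13) = mex{0,0} = 1
G(14) = mex{0,0} = 1

1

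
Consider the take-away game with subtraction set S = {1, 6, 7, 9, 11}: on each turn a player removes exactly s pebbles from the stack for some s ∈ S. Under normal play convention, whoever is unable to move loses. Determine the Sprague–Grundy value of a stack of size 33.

G(0) = 0
G(1) = mex{0} = 1
G(2) = mex{1} = 0
G(3) = mex{0} = 1
G(4) = mex{1} = 0
G(5) = mex{0} = 1
G(6) = mex{1,0} = 2
G(7) = mex{2,1,0} = 3
G(8) = mex{3,0,1} = 2
G(9) = mex{2,1,0,0} = 3
G(10) = mex{3,0,1,1} = 2
G(11) = mex{2,1,0,0,0} = 3
G(12) = mex{3,2,1,1,1} = 0
G(13) = mex{0,3,2,0,0} = 1
G(14) = mex{1,2,3,1,1} = 0
G(15) = mex{0,3,2,2,0} = 1
G(16) = mex{1,2,3,3,1} = 0
G(17) = mex{0,3,2,2,2} = 1
G(18) = mex{1,0,3,3,3} = 2
G(19) = mex{2,1,0,2,2} = 3
G(20) = mex{3,0,1,3,3} = 2
G(21) = mex{2,1,0,0,2} = 3
G(22) = mex{3,0,1,1,3} = 2
G(23) = mex{2,1,0,0,0} = 3
G(24) = mex{3,2,1,1,1} = 0
G(25) = mex{0,3,2,0,0} = 1
G(26) = mex{1,2,3,1,1} = 0
G(27) = mex{0,3,2,2,0} = 1
G(28) = mex{1,2,3,3,1} = 0
G(29) = mex{0,3,2,2,2} = 1
G(30) = mex{1,0,3,3,3} = 2
G(31) = mex{2,1,0,2,2} = 3
G(32) = mex{3,0,1,3,3} = 2
G(33) = mex{2,1,0,0,2} = 3

3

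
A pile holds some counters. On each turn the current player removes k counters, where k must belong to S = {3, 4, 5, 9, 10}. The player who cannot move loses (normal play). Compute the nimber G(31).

1

G(0) = 0
G(1) = mex{} = 0
G(2) = mex{} = 0
G(3) = mex{0} = 1
G(4) = mex{0,0} = 1
G(5) = mex{0,0,0} = 1
G(6) = mex{1,0,0} = 2
G(7) = mex{1,1,0} = 2
G(8) = mex{1,1,1} = 0
G(9) = mex{2,1,1,0} = 3
G(10) = mex{2,2,1,0,0} = 3
G(11) = mex{0,2,2,0,0} = 1
G(12) = mex{3,0,2,1,0} = 4
G(13) = mex{3,3,0,1,1} = 2
G(14) = mex{1,3,3,1,1} = 0
G(15) = mex{4,1,3,2,1} = 0
G(16) = mex{2,4,1,2,2} = 0
G(17) = mex{0,2,4,0,2} = 1
G(18) = mex{0,0,2,3,0} = 1
G(19) = mex{0,0,0,3,3} = 1
G(20) = mex{1,0,0,1,3} = 2
G(21) = mex{1,1,0,4,1} = 2
G(22) = mex{1,1,1,2,4} = 0
G(23) = mex{2,1,1,0,2} = 3
G(24) = mex{2,2,1,0,0} = 3
G(25) = mex{0,2,2,0,0} = 1
G(26) = mex{3,0,2,1,0} = 4
G(27) = mex{3,3,0,1,1} = 2
G(28) = mex{1,3,3,1,1} = 0
G(29) = mex{4,1,3,2,1} = 0
G(30) = mex{2,4,1,2,2} = 0
G(31) = mex{0,2,4,0,2} = 1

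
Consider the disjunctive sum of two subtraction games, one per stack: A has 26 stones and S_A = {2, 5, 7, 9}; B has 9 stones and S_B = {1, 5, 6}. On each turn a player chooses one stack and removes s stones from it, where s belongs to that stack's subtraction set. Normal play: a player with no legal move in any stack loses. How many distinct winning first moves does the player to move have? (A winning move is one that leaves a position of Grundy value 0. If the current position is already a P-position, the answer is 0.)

Stack A, S = {2, 5, 7, 9}:
n :  0  1  2  3  4  5  6  7  8  9 10 11 12 13 14 15 16 17 18 19 20 21 22 23 24 25 26
G :  0  0  1  1  0  2  1  3  2  2  3  3  0  4  1  0  0  1  1  2  2  3  3  2  4  3  0
G_A(26) = 0.
Stack B, S = {1, 5, 6}:
G(0) = 0
G(1) = mex{0} = 1
G(2) = mex{1} = 0
G(3) = mex{0} = 1
G(4) = mex{1} = 0
G(5) = mex{0,0} = 1
G(6) = mex{1,1,0} = 2
G(7) = mex{2,0,1} = 3
G(8) = mex{3,1,0} = 2
G(9) = mex{2,0,1} = 3
G_B(9) = 3.
Combined Grundy value = 0 ⊕ 3 = 3.
A winning move leaves total XOR = 0, i.e. changes one component's Grundy value g to g ⊕ X where X is the current total.
Stack A: need g' = 0⊕3 = 3. Options: 26−2→G=4, 26−5→G=3, 26−7→G=2, 26−9→G=1. Hits: 1.
Stack B: need g' = 3⊕3 = 0. Options: 9−1→G=2, 9−5→G=0, 9−6→G=1. Hits: 1.

2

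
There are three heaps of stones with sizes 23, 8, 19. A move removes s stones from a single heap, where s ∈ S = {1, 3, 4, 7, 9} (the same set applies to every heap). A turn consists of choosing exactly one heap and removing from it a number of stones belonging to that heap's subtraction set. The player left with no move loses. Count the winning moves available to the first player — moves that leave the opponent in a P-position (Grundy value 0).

All heaps use S = {1, 3, 4, 7, 9}:
n :  0  1  2  3  4  5  6  7  8  9 10 11 12 13 14 15 16 17 18 19 20 21 22 23
G :  0  1  0  1  2  3  2  3  0  1  0  1  2  3  2  3  0  1  0  1  2  3  2  3
Heap A: G(23) = 3.
Heap B: G(8) = 0.
Heap C: G(19) = 1.
Combined Grundy value = 3 ⊕ 0 ⊕ 1 = 2.
A winning move leaves total XOR = 0, i.e. changes one component's Grundy value g to g ⊕ X where X is the current total.
Heap A: need g' = 3⊕2 = 1. Options: 23−1→G=2, 23−3→G=2, 23−4→G=1, 23−7→G=0, 23−9→G=2. Hits: 1.
Heap B: need g' = 0⊕2 = 2. Options: 8−1→G=3, 8−3→G=3, 8−4→G=2, 8−7→G=1. Hits: 1.
Heap C: need g' = 1⊕2 = 3. Options: 19−1→G=0, 19−3→G=0, 19−4→G=3, 19−7→G=2, 19−9→G=0. Hits: 1.

3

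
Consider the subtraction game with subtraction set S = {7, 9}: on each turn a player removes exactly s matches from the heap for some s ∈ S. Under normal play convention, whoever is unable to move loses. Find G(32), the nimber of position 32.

0

n :  0  1  2  3  4  5  6  7  8  9 10 11 12 13 14 15 16 17 18 19 20 21 22 23 24 25 26 27 28 29 30 31 32
G :  0  0  0  0  0  0  0  1  1  1  1  1  1  1  2  2  0  0  0  0  0  0  0  1  1  1  1  1  1  1  2  2  0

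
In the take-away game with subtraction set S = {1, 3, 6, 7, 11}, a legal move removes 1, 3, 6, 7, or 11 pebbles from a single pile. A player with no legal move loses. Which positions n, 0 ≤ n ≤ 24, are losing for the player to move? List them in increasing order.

0, 2, 4, 12, 14, 16, 24

G(0) = 0
G(1) = mex{0} = 1
G(2) = mex{1} = 0
G(3) = mex{0,0} = 1
G(4) = mex{1,1} = 0
G(5) = mex{0,0} = 1
G(6) = mex{1,1,0} = 2
G(7) = mex{2,0,1,0} = 3
G(8) = mex{3,1,0,1} = 2
G(9) = mex{2,2,1,0} = 3
G(10) = mex{3,3,0,1} = 2
G(11) = mex{2,2,1,0,0} = 3
G(12) = mex{3,3,2,1,1} = 0
G(13) = mex{0,2,3,2,0} = 1
G(14) = mex{1,3,2,3,1} = 0
G(15) = mex{0,0,3,2,0} = 1
G(16) = mex{1,1,2,3,1} = 0
G(17) = mex{0,0,3,2,2} = 1
G(18) = mex{1,1,0,3,3} = 2
G(19) = mex{2,0,1,0,2} = 3
G(20) = mex{3,1,0,1,3} = 2
G(21) = mex{2,2,1,0,2} = 3
G(22) = mex{3,3,0,1,3} = 2
G(23) = mex{2,2,1,0,0} = 3
G(24) = mex{3,3,2,1,1} = 0
P-positions are exactly the n with G(n) = 0.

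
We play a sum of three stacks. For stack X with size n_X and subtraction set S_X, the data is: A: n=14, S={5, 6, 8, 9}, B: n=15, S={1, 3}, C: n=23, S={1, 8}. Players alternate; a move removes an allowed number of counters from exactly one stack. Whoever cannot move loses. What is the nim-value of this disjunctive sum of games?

Stack A, S = {5, 6, 8, 9}:
G(0) = 0
G(1) = mex{} = 0
G(2) = mex{} = 0
G(3) = mex{} = 0
G(4) = mex{} = 0
G(5) = mex{0} = 1
G(6) = mex{0,0} = 1
G(7) = mex{0,0} = 1
G(8) = mex{0,0,0} = 1
G(9) = mex{0,0,0,0} = 1
G(10) = mex{1,0,0,0} = 2
G(11) = mex{1,1,0,0} = 2
G(12) = mex{1,1,0,0} = 2
G(13) = mex{1,1,1,0} = 2
G(14) = mex{1,1,1,1} = 0
G_A(14) = 0.
Stack B, S = {1, 3}:
n :  0  1  2  3  4  5  6  7  8  9 10 11 12 13 14 15
G :  0  1  0  1  0  1  0  1  0  1  0  1  0  1  0  1
G_B(15) = 1.
Stack C, S = {1, 8}:
G(0) = 0
G(1) = mex{0} = 1
G(2) = mex{1} = 0
G(3) = mex{0} = 1
G(4) = mex{1} = 0
G(5) = mex{0} = 1
G(6) = mex{1} = 0
G(7) = mex{0} = 1
G(8) = mex{1,0} = 2
G(9) = mex{2,1} = 0
G(10) = mex{0,0} = 1
G(11) = mex{1,1} = 0
G(12) = mex{0,0} = 1
G(13) = mex{1,1} = 0
G(14) = mex{0,0} = 1
G(15) = mex{1,1} = 0
G(16) = mex{0,2} = 1
G(17) = mex{1,0} = 2
G(18) = mex{2,1} = 0
G(19) = mex{0,0} = 1
G(20) = mex{1,1} = 0
G(21) = mex{0,0} = 1
G(22) = mex{1,1} = 0
G(23) = mex{0,0} = 1
G_C(23) = 1.
Combined Grundy value = 0 ⊕ 1 ⊕ 1 = 0.

0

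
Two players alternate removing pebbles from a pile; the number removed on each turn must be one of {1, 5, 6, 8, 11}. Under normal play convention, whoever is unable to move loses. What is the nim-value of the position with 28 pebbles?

0

n :  0  1  2  3  4  5  6  7  8  9 10 11 12 13 14 15 16 17 18 19 20 21 22 23 24 25 26 27 28
G :  0  1  0  1  0  1  2  3  2  3  2  3  4  5  0  1  0  1  0  1  2  3  2  3  2  3  4  5  0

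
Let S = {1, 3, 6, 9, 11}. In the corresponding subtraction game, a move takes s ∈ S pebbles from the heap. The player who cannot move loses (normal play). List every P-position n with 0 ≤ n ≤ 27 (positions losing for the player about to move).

0, 2, 4, 12, 14, 16, 24, 26

n :  0  1  2  3  4  5  6  7  8  9 10 11 12 13 14 15 16 17 18 19 20 21 22 23 24 25 26 27
G :  0  1  0  1  0  1  2  3  2  3  2  3  0  1  0  1  0  1  2  3  2  3  2  3  0  1  0  1
P-positions are exactly the n with G(n) = 0.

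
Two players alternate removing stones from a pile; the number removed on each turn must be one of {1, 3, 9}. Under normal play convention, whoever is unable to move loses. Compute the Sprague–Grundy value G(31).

1

n :  0  1  2  3  4  5  6  7  8  9 10 11 12 13 14 15 16 17 18 19 20 21 22 23 24 25 26 27 28 29 30 31
G :  0  1  0  1  0  1  0  1  0  1  0  1  0  1  0  1  0  1  0  1  0  1  0  1  0  1  0  1  0  1  0  1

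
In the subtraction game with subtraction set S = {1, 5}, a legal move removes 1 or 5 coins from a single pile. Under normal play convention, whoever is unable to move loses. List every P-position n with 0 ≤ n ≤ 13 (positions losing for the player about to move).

n :  0  1  2  3  4  5  6  7  8  9 10 11 12 13
G :  0  1  0  1  0  1  0  1  0  1  0  1  0  1
P-positions are exactly the n with G(n) = 0.

0, 2, 4, 6, 8, 10, 12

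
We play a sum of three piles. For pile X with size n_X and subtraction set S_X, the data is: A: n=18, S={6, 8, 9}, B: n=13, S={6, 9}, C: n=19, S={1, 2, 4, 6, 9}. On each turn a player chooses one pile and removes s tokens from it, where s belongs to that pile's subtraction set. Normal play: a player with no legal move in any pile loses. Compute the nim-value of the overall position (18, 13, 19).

2

Pile A, S = {6, 8, 9}:
n :  0  1  2  3  4  5  6  7  8  9 10 11 12 13 14 15 16 17 18
G :  0  0  0  0  0  0  1  1  1  1  1  1  2  2  2  0  0  0  0
G_A(18) = 0.
Pile B, S = {6, 9}:
n :  0  1  2  3  4  5  6  7  8  9 10 11 12 13
G :  0  0  0  0  0  0  1  1  1  1  1  1  2  2
G_B(13) = 2.
Pile C, S = {1, 2, 4, 6, 9}:
n :  0  1  2  3  4  5  6  7  8  9 10 11 12 13 14 15 16 17 18 19
G :  0  1  2  0  1  2  3  4  0  1  2  0  1  2  3  4  0  1  2  0
G_C(19) = 0.
Combined Grundy value = 0 ⊕ 2 ⊕ 0 = 2.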